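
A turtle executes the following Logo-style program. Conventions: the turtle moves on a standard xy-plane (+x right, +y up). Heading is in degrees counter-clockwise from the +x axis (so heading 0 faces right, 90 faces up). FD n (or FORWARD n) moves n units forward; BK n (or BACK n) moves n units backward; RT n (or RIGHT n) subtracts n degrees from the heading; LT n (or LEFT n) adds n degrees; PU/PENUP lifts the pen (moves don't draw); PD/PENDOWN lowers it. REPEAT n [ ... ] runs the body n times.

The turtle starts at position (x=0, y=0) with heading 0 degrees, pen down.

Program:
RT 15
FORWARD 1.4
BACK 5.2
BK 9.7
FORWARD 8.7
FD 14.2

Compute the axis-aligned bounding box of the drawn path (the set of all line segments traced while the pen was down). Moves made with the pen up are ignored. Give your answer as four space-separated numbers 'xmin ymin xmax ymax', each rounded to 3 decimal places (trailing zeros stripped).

Answer: -13.04 -2.433 9.08 3.494

Derivation:
Executing turtle program step by step:
Start: pos=(0,0), heading=0, pen down
RT 15: heading 0 -> 345
FD 1.4: (0,0) -> (1.352,-0.362) [heading=345, draw]
BK 5.2: (1.352,-0.362) -> (-3.671,0.984) [heading=345, draw]
BK 9.7: (-3.671,0.984) -> (-13.04,3.494) [heading=345, draw]
FD 8.7: (-13.04,3.494) -> (-4.636,1.242) [heading=345, draw]
FD 14.2: (-4.636,1.242) -> (9.08,-2.433) [heading=345, draw]
Final: pos=(9.08,-2.433), heading=345, 5 segment(s) drawn

Segment endpoints: x in {-13.04, -4.636, -3.671, 0, 1.352, 9.08}, y in {-2.433, -0.362, 0, 0.984, 1.242, 3.494}
xmin=-13.04, ymin=-2.433, xmax=9.08, ymax=3.494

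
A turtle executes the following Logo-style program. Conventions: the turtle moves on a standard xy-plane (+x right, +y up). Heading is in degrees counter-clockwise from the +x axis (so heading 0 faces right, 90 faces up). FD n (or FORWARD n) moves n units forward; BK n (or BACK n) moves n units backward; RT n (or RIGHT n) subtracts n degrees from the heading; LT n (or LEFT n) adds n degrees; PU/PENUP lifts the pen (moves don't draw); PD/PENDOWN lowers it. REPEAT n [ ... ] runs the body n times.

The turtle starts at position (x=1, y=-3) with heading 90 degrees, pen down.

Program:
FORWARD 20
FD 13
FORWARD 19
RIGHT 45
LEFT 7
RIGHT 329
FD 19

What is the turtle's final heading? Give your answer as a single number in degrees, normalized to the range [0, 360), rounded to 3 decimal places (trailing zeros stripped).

Executing turtle program step by step:
Start: pos=(1,-3), heading=90, pen down
FD 20: (1,-3) -> (1,17) [heading=90, draw]
FD 13: (1,17) -> (1,30) [heading=90, draw]
FD 19: (1,30) -> (1,49) [heading=90, draw]
RT 45: heading 90 -> 45
LT 7: heading 45 -> 52
RT 329: heading 52 -> 83
FD 19: (1,49) -> (3.316,67.858) [heading=83, draw]
Final: pos=(3.316,67.858), heading=83, 4 segment(s) drawn

Answer: 83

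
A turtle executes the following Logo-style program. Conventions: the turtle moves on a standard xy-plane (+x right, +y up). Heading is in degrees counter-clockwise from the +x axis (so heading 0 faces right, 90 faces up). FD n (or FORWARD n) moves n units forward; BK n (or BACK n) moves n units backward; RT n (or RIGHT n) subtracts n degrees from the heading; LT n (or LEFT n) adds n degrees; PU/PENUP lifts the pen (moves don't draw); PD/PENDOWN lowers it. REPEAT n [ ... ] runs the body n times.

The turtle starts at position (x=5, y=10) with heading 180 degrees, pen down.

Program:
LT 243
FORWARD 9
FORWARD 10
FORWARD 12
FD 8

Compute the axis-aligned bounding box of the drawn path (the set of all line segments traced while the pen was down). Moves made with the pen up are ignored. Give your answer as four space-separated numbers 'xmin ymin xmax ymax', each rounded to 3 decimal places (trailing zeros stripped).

Executing turtle program step by step:
Start: pos=(5,10), heading=180, pen down
LT 243: heading 180 -> 63
FD 9: (5,10) -> (9.086,18.019) [heading=63, draw]
FD 10: (9.086,18.019) -> (13.626,26.929) [heading=63, draw]
FD 12: (13.626,26.929) -> (19.074,37.621) [heading=63, draw]
FD 8: (19.074,37.621) -> (22.706,44.749) [heading=63, draw]
Final: pos=(22.706,44.749), heading=63, 4 segment(s) drawn

Segment endpoints: x in {5, 9.086, 13.626, 19.074, 22.706}, y in {10, 18.019, 26.929, 37.621, 44.749}
xmin=5, ymin=10, xmax=22.706, ymax=44.749

Answer: 5 10 22.706 44.749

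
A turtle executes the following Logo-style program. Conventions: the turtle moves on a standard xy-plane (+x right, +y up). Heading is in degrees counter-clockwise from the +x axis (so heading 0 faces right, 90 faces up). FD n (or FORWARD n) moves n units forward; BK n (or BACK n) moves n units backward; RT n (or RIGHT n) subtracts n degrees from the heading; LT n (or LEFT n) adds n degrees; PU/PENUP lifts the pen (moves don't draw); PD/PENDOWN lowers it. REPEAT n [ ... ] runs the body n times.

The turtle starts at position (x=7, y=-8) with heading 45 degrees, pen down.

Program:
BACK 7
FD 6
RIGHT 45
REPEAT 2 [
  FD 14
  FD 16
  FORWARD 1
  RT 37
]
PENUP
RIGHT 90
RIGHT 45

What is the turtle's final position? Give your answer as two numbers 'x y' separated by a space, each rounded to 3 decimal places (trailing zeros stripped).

Answer: 62.051 -27.363

Derivation:
Executing turtle program step by step:
Start: pos=(7,-8), heading=45, pen down
BK 7: (7,-8) -> (2.05,-12.95) [heading=45, draw]
FD 6: (2.05,-12.95) -> (6.293,-8.707) [heading=45, draw]
RT 45: heading 45 -> 0
REPEAT 2 [
  -- iteration 1/2 --
  FD 14: (6.293,-8.707) -> (20.293,-8.707) [heading=0, draw]
  FD 16: (20.293,-8.707) -> (36.293,-8.707) [heading=0, draw]
  FD 1: (36.293,-8.707) -> (37.293,-8.707) [heading=0, draw]
  RT 37: heading 0 -> 323
  -- iteration 2/2 --
  FD 14: (37.293,-8.707) -> (48.474,-17.133) [heading=323, draw]
  FD 16: (48.474,-17.133) -> (61.252,-26.762) [heading=323, draw]
  FD 1: (61.252,-26.762) -> (62.051,-27.363) [heading=323, draw]
  RT 37: heading 323 -> 286
]
PU: pen up
RT 90: heading 286 -> 196
RT 45: heading 196 -> 151
Final: pos=(62.051,-27.363), heading=151, 8 segment(s) drawn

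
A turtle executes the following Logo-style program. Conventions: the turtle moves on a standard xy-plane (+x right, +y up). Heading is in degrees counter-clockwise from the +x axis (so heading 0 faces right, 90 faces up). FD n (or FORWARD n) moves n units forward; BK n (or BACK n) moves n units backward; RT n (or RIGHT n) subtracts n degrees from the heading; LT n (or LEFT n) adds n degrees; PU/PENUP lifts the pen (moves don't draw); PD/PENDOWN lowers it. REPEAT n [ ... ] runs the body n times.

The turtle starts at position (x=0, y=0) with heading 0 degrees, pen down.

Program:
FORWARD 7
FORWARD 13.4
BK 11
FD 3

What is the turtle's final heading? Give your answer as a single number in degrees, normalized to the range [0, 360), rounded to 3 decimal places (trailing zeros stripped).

Executing turtle program step by step:
Start: pos=(0,0), heading=0, pen down
FD 7: (0,0) -> (7,0) [heading=0, draw]
FD 13.4: (7,0) -> (20.4,0) [heading=0, draw]
BK 11: (20.4,0) -> (9.4,0) [heading=0, draw]
FD 3: (9.4,0) -> (12.4,0) [heading=0, draw]
Final: pos=(12.4,0), heading=0, 4 segment(s) drawn

Answer: 0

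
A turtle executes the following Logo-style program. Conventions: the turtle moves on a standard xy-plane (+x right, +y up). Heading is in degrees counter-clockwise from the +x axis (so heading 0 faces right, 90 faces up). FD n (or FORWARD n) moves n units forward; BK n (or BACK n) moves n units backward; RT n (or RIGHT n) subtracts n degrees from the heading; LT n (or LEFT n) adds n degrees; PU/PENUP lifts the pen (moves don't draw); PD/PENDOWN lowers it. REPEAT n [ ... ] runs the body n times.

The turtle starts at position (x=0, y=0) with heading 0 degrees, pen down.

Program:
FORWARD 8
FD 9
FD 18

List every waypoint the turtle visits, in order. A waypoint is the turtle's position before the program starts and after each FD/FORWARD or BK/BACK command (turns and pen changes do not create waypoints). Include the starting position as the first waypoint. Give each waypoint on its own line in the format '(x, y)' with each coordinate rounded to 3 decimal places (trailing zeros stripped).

Answer: (0, 0)
(8, 0)
(17, 0)
(35, 0)

Derivation:
Executing turtle program step by step:
Start: pos=(0,0), heading=0, pen down
FD 8: (0,0) -> (8,0) [heading=0, draw]
FD 9: (8,0) -> (17,0) [heading=0, draw]
FD 18: (17,0) -> (35,0) [heading=0, draw]
Final: pos=(35,0), heading=0, 3 segment(s) drawn
Waypoints (4 total):
(0, 0)
(8, 0)
(17, 0)
(35, 0)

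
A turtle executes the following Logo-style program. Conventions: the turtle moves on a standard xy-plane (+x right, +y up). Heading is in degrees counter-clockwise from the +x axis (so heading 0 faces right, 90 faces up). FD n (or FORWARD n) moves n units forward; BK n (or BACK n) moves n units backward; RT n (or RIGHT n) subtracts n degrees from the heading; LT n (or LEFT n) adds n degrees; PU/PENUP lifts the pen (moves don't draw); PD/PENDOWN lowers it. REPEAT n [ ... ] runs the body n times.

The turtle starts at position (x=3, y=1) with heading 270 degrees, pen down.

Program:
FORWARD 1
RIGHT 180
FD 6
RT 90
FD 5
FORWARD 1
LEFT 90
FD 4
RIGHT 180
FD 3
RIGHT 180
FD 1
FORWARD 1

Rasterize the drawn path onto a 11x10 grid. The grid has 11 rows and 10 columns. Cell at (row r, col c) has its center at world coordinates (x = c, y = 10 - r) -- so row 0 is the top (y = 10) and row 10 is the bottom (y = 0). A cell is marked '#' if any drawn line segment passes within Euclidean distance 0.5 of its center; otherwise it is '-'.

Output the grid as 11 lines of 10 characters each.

Answer: ---------#
---------#
---------#
---------#
---#######
---#------
---#------
---#------
---#------
---#------
---#------

Derivation:
Segment 0: (3,1) -> (3,0)
Segment 1: (3,0) -> (3,6)
Segment 2: (3,6) -> (8,6)
Segment 3: (8,6) -> (9,6)
Segment 4: (9,6) -> (9,10)
Segment 5: (9,10) -> (9,7)
Segment 6: (9,7) -> (9,8)
Segment 7: (9,8) -> (9,9)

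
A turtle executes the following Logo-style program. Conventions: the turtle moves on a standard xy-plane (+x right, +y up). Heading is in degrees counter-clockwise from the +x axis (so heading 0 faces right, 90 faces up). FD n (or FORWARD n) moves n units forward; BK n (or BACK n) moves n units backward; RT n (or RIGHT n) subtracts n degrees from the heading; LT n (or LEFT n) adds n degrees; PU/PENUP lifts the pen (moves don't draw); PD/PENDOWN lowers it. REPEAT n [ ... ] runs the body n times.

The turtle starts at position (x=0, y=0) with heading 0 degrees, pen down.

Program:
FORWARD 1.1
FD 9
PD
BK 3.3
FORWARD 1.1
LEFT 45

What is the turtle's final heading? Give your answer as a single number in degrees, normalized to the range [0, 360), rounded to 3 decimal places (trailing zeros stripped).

Executing turtle program step by step:
Start: pos=(0,0), heading=0, pen down
FD 1.1: (0,0) -> (1.1,0) [heading=0, draw]
FD 9: (1.1,0) -> (10.1,0) [heading=0, draw]
PD: pen down
BK 3.3: (10.1,0) -> (6.8,0) [heading=0, draw]
FD 1.1: (6.8,0) -> (7.9,0) [heading=0, draw]
LT 45: heading 0 -> 45
Final: pos=(7.9,0), heading=45, 4 segment(s) drawn

Answer: 45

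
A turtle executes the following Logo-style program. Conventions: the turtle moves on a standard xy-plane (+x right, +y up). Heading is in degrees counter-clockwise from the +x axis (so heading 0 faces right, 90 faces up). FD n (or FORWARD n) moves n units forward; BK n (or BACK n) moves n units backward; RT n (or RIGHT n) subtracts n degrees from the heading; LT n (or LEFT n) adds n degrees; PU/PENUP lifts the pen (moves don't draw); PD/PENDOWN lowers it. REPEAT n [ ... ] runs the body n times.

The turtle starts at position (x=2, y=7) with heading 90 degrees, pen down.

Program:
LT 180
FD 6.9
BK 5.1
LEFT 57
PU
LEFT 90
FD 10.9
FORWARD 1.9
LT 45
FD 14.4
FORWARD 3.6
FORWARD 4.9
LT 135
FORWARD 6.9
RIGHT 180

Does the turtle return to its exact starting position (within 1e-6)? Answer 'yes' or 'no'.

Executing turtle program step by step:
Start: pos=(2,7), heading=90, pen down
LT 180: heading 90 -> 270
FD 6.9: (2,7) -> (2,0.1) [heading=270, draw]
BK 5.1: (2,0.1) -> (2,5.2) [heading=270, draw]
LT 57: heading 270 -> 327
PU: pen up
LT 90: heading 327 -> 57
FD 10.9: (2,5.2) -> (7.937,14.342) [heading=57, move]
FD 1.9: (7.937,14.342) -> (8.971,15.935) [heading=57, move]
LT 45: heading 57 -> 102
FD 14.4: (8.971,15.935) -> (5.977,30.02) [heading=102, move]
FD 3.6: (5.977,30.02) -> (5.229,33.542) [heading=102, move]
FD 4.9: (5.229,33.542) -> (4.21,38.335) [heading=102, move]
LT 135: heading 102 -> 237
FD 6.9: (4.21,38.335) -> (0.452,32.548) [heading=237, move]
RT 180: heading 237 -> 57
Final: pos=(0.452,32.548), heading=57, 2 segment(s) drawn

Start position: (2, 7)
Final position: (0.452, 32.548)
Distance = 25.595; >= 1e-6 -> NOT closed

Answer: no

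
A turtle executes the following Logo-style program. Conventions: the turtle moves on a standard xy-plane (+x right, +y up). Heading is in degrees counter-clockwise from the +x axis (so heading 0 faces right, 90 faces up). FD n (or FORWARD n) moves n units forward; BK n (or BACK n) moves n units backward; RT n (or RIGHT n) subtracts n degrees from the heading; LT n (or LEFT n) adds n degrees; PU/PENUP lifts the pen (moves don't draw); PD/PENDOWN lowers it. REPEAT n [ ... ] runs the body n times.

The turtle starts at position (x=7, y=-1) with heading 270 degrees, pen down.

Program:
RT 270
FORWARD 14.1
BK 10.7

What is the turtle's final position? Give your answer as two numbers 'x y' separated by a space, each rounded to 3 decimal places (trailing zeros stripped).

Executing turtle program step by step:
Start: pos=(7,-1), heading=270, pen down
RT 270: heading 270 -> 0
FD 14.1: (7,-1) -> (21.1,-1) [heading=0, draw]
BK 10.7: (21.1,-1) -> (10.4,-1) [heading=0, draw]
Final: pos=(10.4,-1), heading=0, 2 segment(s) drawn

Answer: 10.4 -1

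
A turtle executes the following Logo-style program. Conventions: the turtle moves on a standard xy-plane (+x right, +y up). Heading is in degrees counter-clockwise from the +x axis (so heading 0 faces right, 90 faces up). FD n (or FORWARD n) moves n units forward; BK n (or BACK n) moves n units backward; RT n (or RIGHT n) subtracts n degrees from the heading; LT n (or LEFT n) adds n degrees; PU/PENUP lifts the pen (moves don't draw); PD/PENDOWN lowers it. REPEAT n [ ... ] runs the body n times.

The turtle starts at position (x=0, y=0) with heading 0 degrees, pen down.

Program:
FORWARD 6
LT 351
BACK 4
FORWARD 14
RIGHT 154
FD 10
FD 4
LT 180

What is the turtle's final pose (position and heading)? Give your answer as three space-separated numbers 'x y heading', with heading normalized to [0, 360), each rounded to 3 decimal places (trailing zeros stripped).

Answer: 2.489 -5.658 17

Derivation:
Executing turtle program step by step:
Start: pos=(0,0), heading=0, pen down
FD 6: (0,0) -> (6,0) [heading=0, draw]
LT 351: heading 0 -> 351
BK 4: (6,0) -> (2.049,0.626) [heading=351, draw]
FD 14: (2.049,0.626) -> (15.877,-1.564) [heading=351, draw]
RT 154: heading 351 -> 197
FD 10: (15.877,-1.564) -> (6.314,-4.488) [heading=197, draw]
FD 4: (6.314,-4.488) -> (2.489,-5.658) [heading=197, draw]
LT 180: heading 197 -> 17
Final: pos=(2.489,-5.658), heading=17, 5 segment(s) drawn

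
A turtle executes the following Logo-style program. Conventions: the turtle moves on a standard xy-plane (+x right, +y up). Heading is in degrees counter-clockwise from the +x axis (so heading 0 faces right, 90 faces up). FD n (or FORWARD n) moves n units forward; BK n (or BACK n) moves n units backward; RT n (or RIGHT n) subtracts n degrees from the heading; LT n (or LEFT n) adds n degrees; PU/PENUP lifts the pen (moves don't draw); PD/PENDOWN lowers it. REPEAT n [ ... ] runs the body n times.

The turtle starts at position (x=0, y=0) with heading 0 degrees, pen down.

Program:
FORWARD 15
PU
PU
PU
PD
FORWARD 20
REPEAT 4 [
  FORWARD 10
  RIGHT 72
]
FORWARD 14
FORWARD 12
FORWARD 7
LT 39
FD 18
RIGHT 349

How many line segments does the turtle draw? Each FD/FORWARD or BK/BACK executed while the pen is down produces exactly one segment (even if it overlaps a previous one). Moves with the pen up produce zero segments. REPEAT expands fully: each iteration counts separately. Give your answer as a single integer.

Answer: 10

Derivation:
Executing turtle program step by step:
Start: pos=(0,0), heading=0, pen down
FD 15: (0,0) -> (15,0) [heading=0, draw]
PU: pen up
PU: pen up
PU: pen up
PD: pen down
FD 20: (15,0) -> (35,0) [heading=0, draw]
REPEAT 4 [
  -- iteration 1/4 --
  FD 10: (35,0) -> (45,0) [heading=0, draw]
  RT 72: heading 0 -> 288
  -- iteration 2/4 --
  FD 10: (45,0) -> (48.09,-9.511) [heading=288, draw]
  RT 72: heading 288 -> 216
  -- iteration 3/4 --
  FD 10: (48.09,-9.511) -> (40,-15.388) [heading=216, draw]
  RT 72: heading 216 -> 144
  -- iteration 4/4 --
  FD 10: (40,-15.388) -> (31.91,-9.511) [heading=144, draw]
  RT 72: heading 144 -> 72
]
FD 14: (31.91,-9.511) -> (36.236,3.804) [heading=72, draw]
FD 12: (36.236,3.804) -> (39.944,15.217) [heading=72, draw]
FD 7: (39.944,15.217) -> (42.107,21.874) [heading=72, draw]
LT 39: heading 72 -> 111
FD 18: (42.107,21.874) -> (35.657,38.679) [heading=111, draw]
RT 349: heading 111 -> 122
Final: pos=(35.657,38.679), heading=122, 10 segment(s) drawn
Segments drawn: 10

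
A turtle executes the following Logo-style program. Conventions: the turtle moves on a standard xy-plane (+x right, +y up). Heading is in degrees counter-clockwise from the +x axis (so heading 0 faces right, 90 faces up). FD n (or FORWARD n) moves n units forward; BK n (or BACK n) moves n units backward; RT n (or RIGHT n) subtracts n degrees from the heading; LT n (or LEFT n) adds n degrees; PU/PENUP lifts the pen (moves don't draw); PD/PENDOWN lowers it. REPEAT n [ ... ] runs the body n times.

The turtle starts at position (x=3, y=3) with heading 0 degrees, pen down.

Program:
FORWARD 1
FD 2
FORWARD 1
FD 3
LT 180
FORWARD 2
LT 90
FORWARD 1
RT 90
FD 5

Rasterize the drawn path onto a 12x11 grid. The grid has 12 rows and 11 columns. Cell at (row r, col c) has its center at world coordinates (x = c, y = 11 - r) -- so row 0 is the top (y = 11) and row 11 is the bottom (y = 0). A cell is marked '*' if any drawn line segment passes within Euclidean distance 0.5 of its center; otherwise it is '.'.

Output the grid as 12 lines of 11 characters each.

Answer: ...........
...........
...........
...........
...........
...........
...........
...........
...********
...******..
...........
...........

Derivation:
Segment 0: (3,3) -> (4,3)
Segment 1: (4,3) -> (6,3)
Segment 2: (6,3) -> (7,3)
Segment 3: (7,3) -> (10,3)
Segment 4: (10,3) -> (8,3)
Segment 5: (8,3) -> (8,2)
Segment 6: (8,2) -> (3,2)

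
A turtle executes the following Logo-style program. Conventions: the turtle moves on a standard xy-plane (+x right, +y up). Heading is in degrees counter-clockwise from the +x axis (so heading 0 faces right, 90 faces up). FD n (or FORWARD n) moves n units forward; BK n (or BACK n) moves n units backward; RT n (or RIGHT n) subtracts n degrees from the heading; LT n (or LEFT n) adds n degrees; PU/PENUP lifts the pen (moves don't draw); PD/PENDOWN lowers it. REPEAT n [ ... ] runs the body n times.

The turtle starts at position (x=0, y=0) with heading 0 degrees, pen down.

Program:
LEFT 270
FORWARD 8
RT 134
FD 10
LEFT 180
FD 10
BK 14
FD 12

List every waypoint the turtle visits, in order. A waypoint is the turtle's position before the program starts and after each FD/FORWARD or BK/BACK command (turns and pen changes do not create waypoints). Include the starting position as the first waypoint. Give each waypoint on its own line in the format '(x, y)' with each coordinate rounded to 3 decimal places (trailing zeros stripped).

Executing turtle program step by step:
Start: pos=(0,0), heading=0, pen down
LT 270: heading 0 -> 270
FD 8: (0,0) -> (0,-8) [heading=270, draw]
RT 134: heading 270 -> 136
FD 10: (0,-8) -> (-7.193,-1.053) [heading=136, draw]
LT 180: heading 136 -> 316
FD 10: (-7.193,-1.053) -> (0,-8) [heading=316, draw]
BK 14: (0,-8) -> (-10.071,1.725) [heading=316, draw]
FD 12: (-10.071,1.725) -> (-1.439,-6.611) [heading=316, draw]
Final: pos=(-1.439,-6.611), heading=316, 5 segment(s) drawn
Waypoints (6 total):
(0, 0)
(0, -8)
(-7.193, -1.053)
(0, -8)
(-10.071, 1.725)
(-1.439, -6.611)

Answer: (0, 0)
(0, -8)
(-7.193, -1.053)
(0, -8)
(-10.071, 1.725)
(-1.439, -6.611)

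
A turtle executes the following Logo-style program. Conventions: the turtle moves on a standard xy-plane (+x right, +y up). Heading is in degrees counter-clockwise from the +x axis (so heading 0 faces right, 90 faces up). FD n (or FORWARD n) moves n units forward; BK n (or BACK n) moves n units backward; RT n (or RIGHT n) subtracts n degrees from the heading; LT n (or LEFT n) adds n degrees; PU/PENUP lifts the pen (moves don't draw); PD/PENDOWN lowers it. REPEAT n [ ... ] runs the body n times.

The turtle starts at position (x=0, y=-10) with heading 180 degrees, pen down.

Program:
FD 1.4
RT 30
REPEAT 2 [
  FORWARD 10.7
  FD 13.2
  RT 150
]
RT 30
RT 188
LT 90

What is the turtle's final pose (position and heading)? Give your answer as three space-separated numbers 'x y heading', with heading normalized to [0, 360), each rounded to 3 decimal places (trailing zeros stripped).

Answer: 1.802 1.95 82

Derivation:
Executing turtle program step by step:
Start: pos=(0,-10), heading=180, pen down
FD 1.4: (0,-10) -> (-1.4,-10) [heading=180, draw]
RT 30: heading 180 -> 150
REPEAT 2 [
  -- iteration 1/2 --
  FD 10.7: (-1.4,-10) -> (-10.666,-4.65) [heading=150, draw]
  FD 13.2: (-10.666,-4.65) -> (-22.098,1.95) [heading=150, draw]
  RT 150: heading 150 -> 0
  -- iteration 2/2 --
  FD 10.7: (-22.098,1.95) -> (-11.398,1.95) [heading=0, draw]
  FD 13.2: (-11.398,1.95) -> (1.802,1.95) [heading=0, draw]
  RT 150: heading 0 -> 210
]
RT 30: heading 210 -> 180
RT 188: heading 180 -> 352
LT 90: heading 352 -> 82
Final: pos=(1.802,1.95), heading=82, 5 segment(s) drawn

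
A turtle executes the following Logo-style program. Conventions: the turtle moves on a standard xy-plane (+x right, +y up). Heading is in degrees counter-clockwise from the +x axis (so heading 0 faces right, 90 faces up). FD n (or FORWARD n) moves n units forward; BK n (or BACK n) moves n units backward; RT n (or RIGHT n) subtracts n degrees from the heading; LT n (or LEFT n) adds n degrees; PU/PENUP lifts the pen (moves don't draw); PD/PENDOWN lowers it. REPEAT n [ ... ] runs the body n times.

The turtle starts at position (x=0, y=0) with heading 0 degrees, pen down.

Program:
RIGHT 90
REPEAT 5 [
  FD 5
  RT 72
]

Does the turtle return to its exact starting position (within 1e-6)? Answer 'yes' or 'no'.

Answer: yes

Derivation:
Executing turtle program step by step:
Start: pos=(0,0), heading=0, pen down
RT 90: heading 0 -> 270
REPEAT 5 [
  -- iteration 1/5 --
  FD 5: (0,0) -> (0,-5) [heading=270, draw]
  RT 72: heading 270 -> 198
  -- iteration 2/5 --
  FD 5: (0,-5) -> (-4.755,-6.545) [heading=198, draw]
  RT 72: heading 198 -> 126
  -- iteration 3/5 --
  FD 5: (-4.755,-6.545) -> (-7.694,-2.5) [heading=126, draw]
  RT 72: heading 126 -> 54
  -- iteration 4/5 --
  FD 5: (-7.694,-2.5) -> (-4.755,1.545) [heading=54, draw]
  RT 72: heading 54 -> 342
  -- iteration 5/5 --
  FD 5: (-4.755,1.545) -> (0,0) [heading=342, draw]
  RT 72: heading 342 -> 270
]
Final: pos=(0,0), heading=270, 5 segment(s) drawn

Start position: (0, 0)
Final position: (0, 0)
Distance = 0; < 1e-6 -> CLOSED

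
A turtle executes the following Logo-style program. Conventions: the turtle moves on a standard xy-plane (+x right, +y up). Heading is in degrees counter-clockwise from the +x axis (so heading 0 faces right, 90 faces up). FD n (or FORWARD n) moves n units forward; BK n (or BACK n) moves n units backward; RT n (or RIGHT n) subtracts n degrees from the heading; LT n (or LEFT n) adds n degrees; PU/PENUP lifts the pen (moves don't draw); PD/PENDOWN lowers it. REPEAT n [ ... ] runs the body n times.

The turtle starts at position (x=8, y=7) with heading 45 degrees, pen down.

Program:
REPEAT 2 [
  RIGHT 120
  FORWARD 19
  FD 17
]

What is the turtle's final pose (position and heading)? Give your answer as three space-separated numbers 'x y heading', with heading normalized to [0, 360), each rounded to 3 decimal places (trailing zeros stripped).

Executing turtle program step by step:
Start: pos=(8,7), heading=45, pen down
REPEAT 2 [
  -- iteration 1/2 --
  RT 120: heading 45 -> 285
  FD 19: (8,7) -> (12.918,-11.353) [heading=285, draw]
  FD 17: (12.918,-11.353) -> (17.317,-27.773) [heading=285, draw]
  -- iteration 2/2 --
  RT 120: heading 285 -> 165
  FD 19: (17.317,-27.773) -> (-1.035,-22.856) [heading=165, draw]
  FD 17: (-1.035,-22.856) -> (-17.456,-18.456) [heading=165, draw]
]
Final: pos=(-17.456,-18.456), heading=165, 4 segment(s) drawn

Answer: -17.456 -18.456 165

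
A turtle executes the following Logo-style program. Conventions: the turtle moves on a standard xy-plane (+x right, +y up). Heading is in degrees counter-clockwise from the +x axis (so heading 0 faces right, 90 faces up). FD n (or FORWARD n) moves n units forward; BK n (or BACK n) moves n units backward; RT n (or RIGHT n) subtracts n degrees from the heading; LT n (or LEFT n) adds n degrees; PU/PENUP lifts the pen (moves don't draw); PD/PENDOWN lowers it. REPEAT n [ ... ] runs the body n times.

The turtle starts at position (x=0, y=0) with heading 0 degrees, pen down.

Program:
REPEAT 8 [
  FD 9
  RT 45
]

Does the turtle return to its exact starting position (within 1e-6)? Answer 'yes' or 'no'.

Answer: yes

Derivation:
Executing turtle program step by step:
Start: pos=(0,0), heading=0, pen down
REPEAT 8 [
  -- iteration 1/8 --
  FD 9: (0,0) -> (9,0) [heading=0, draw]
  RT 45: heading 0 -> 315
  -- iteration 2/8 --
  FD 9: (9,0) -> (15.364,-6.364) [heading=315, draw]
  RT 45: heading 315 -> 270
  -- iteration 3/8 --
  FD 9: (15.364,-6.364) -> (15.364,-15.364) [heading=270, draw]
  RT 45: heading 270 -> 225
  -- iteration 4/8 --
  FD 9: (15.364,-15.364) -> (9,-21.728) [heading=225, draw]
  RT 45: heading 225 -> 180
  -- iteration 5/8 --
  FD 9: (9,-21.728) -> (0,-21.728) [heading=180, draw]
  RT 45: heading 180 -> 135
  -- iteration 6/8 --
  FD 9: (0,-21.728) -> (-6.364,-15.364) [heading=135, draw]
  RT 45: heading 135 -> 90
  -- iteration 7/8 --
  FD 9: (-6.364,-15.364) -> (-6.364,-6.364) [heading=90, draw]
  RT 45: heading 90 -> 45
  -- iteration 8/8 --
  FD 9: (-6.364,-6.364) -> (0,0) [heading=45, draw]
  RT 45: heading 45 -> 0
]
Final: pos=(0,0), heading=0, 8 segment(s) drawn

Start position: (0, 0)
Final position: (0, 0)
Distance = 0; < 1e-6 -> CLOSED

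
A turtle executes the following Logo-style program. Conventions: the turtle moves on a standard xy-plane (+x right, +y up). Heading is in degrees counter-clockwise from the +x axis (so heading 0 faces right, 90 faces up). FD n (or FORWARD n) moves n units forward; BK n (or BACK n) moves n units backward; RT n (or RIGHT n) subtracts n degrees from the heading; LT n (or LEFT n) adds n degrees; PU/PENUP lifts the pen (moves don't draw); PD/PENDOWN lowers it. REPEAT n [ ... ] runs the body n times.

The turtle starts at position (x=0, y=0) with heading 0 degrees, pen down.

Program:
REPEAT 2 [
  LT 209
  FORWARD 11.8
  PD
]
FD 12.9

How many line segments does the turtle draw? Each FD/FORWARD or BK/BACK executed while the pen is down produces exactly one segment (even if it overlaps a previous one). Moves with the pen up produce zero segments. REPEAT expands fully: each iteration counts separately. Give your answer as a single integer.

Executing turtle program step by step:
Start: pos=(0,0), heading=0, pen down
REPEAT 2 [
  -- iteration 1/2 --
  LT 209: heading 0 -> 209
  FD 11.8: (0,0) -> (-10.321,-5.721) [heading=209, draw]
  PD: pen down
  -- iteration 2/2 --
  LT 209: heading 209 -> 58
  FD 11.8: (-10.321,-5.721) -> (-4.067,4.286) [heading=58, draw]
  PD: pen down
]
FD 12.9: (-4.067,4.286) -> (2.768,15.226) [heading=58, draw]
Final: pos=(2.768,15.226), heading=58, 3 segment(s) drawn
Segments drawn: 3

Answer: 3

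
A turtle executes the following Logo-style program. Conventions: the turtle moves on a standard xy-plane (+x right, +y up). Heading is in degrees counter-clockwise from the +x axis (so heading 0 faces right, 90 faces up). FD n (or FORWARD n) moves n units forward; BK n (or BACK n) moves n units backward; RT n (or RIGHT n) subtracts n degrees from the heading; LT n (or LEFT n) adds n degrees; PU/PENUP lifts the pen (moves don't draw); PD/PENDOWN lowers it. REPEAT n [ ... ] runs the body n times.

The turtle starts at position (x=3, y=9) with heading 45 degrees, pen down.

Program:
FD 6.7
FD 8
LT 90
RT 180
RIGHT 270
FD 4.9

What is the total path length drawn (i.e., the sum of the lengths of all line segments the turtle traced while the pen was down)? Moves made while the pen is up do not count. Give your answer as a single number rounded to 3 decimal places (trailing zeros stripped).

Answer: 19.6

Derivation:
Executing turtle program step by step:
Start: pos=(3,9), heading=45, pen down
FD 6.7: (3,9) -> (7.738,13.738) [heading=45, draw]
FD 8: (7.738,13.738) -> (13.394,19.394) [heading=45, draw]
LT 90: heading 45 -> 135
RT 180: heading 135 -> 315
RT 270: heading 315 -> 45
FD 4.9: (13.394,19.394) -> (16.859,22.859) [heading=45, draw]
Final: pos=(16.859,22.859), heading=45, 3 segment(s) drawn

Segment lengths:
  seg 1: (3,9) -> (7.738,13.738), length = 6.7
  seg 2: (7.738,13.738) -> (13.394,19.394), length = 8
  seg 3: (13.394,19.394) -> (16.859,22.859), length = 4.9
Total = 19.6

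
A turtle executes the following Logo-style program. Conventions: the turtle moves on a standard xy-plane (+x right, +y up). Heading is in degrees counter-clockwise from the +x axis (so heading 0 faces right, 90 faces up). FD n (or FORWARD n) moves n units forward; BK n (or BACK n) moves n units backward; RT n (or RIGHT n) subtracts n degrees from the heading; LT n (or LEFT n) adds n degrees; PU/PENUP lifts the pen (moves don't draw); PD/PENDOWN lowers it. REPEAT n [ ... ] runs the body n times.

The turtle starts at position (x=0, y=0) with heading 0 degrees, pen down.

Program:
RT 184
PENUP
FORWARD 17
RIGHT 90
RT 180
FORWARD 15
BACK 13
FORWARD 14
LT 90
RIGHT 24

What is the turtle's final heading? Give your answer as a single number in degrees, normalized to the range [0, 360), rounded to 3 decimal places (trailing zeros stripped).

Executing turtle program step by step:
Start: pos=(0,0), heading=0, pen down
RT 184: heading 0 -> 176
PU: pen up
FD 17: (0,0) -> (-16.959,1.186) [heading=176, move]
RT 90: heading 176 -> 86
RT 180: heading 86 -> 266
FD 15: (-16.959,1.186) -> (-18.005,-13.778) [heading=266, move]
BK 13: (-18.005,-13.778) -> (-17.098,-0.809) [heading=266, move]
FD 14: (-17.098,-0.809) -> (-18.075,-14.775) [heading=266, move]
LT 90: heading 266 -> 356
RT 24: heading 356 -> 332
Final: pos=(-18.075,-14.775), heading=332, 0 segment(s) drawn

Answer: 332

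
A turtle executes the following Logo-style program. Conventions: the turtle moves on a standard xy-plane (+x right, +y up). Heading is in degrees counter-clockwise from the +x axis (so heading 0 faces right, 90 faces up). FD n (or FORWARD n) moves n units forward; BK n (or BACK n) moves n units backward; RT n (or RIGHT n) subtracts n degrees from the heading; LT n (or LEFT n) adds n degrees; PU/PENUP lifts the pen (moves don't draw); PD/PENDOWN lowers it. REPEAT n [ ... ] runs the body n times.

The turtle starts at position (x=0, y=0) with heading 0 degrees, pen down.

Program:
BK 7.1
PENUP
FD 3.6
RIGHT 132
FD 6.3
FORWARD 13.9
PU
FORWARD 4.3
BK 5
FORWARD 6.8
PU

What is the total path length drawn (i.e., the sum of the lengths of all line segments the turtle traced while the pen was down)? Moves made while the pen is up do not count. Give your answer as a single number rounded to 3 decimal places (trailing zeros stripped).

Executing turtle program step by step:
Start: pos=(0,0), heading=0, pen down
BK 7.1: (0,0) -> (-7.1,0) [heading=0, draw]
PU: pen up
FD 3.6: (-7.1,0) -> (-3.5,0) [heading=0, move]
RT 132: heading 0 -> 228
FD 6.3: (-3.5,0) -> (-7.716,-4.682) [heading=228, move]
FD 13.9: (-7.716,-4.682) -> (-17.016,-15.012) [heading=228, move]
PU: pen up
FD 4.3: (-17.016,-15.012) -> (-19.894,-18.207) [heading=228, move]
BK 5: (-19.894,-18.207) -> (-16.548,-14.491) [heading=228, move]
FD 6.8: (-16.548,-14.491) -> (-21.098,-19.545) [heading=228, move]
PU: pen up
Final: pos=(-21.098,-19.545), heading=228, 1 segment(s) drawn

Segment lengths:
  seg 1: (0,0) -> (-7.1,0), length = 7.1
Total = 7.1

Answer: 7.1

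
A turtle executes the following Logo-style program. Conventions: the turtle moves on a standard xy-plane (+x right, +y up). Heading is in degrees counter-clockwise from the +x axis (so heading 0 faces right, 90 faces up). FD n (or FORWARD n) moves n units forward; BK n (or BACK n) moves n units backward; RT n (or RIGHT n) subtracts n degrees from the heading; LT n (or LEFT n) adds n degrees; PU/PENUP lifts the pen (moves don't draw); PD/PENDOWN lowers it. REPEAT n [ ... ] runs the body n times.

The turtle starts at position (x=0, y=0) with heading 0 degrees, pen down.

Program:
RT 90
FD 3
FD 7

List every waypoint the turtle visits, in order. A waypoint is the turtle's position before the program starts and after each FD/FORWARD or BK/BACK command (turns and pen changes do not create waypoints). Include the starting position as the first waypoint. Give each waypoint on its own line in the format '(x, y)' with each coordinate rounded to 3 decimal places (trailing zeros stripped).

Executing turtle program step by step:
Start: pos=(0,0), heading=0, pen down
RT 90: heading 0 -> 270
FD 3: (0,0) -> (0,-3) [heading=270, draw]
FD 7: (0,-3) -> (0,-10) [heading=270, draw]
Final: pos=(0,-10), heading=270, 2 segment(s) drawn
Waypoints (3 total):
(0, 0)
(0, -3)
(0, -10)

Answer: (0, 0)
(0, -3)
(0, -10)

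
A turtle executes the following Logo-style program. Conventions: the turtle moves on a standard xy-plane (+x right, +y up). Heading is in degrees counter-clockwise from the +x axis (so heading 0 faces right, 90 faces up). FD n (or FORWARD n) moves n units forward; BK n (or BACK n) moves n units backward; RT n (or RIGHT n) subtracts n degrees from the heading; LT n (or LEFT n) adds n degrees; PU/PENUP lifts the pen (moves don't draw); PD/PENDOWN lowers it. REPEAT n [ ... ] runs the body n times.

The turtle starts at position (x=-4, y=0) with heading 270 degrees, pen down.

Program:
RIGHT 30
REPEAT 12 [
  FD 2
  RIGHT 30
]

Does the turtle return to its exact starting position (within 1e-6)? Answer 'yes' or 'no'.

Answer: yes

Derivation:
Executing turtle program step by step:
Start: pos=(-4,0), heading=270, pen down
RT 30: heading 270 -> 240
REPEAT 12 [
  -- iteration 1/12 --
  FD 2: (-4,0) -> (-5,-1.732) [heading=240, draw]
  RT 30: heading 240 -> 210
  -- iteration 2/12 --
  FD 2: (-5,-1.732) -> (-6.732,-2.732) [heading=210, draw]
  RT 30: heading 210 -> 180
  -- iteration 3/12 --
  FD 2: (-6.732,-2.732) -> (-8.732,-2.732) [heading=180, draw]
  RT 30: heading 180 -> 150
  -- iteration 4/12 --
  FD 2: (-8.732,-2.732) -> (-10.464,-1.732) [heading=150, draw]
  RT 30: heading 150 -> 120
  -- iteration 5/12 --
  FD 2: (-10.464,-1.732) -> (-11.464,0) [heading=120, draw]
  RT 30: heading 120 -> 90
  -- iteration 6/12 --
  FD 2: (-11.464,0) -> (-11.464,2) [heading=90, draw]
  RT 30: heading 90 -> 60
  -- iteration 7/12 --
  FD 2: (-11.464,2) -> (-10.464,3.732) [heading=60, draw]
  RT 30: heading 60 -> 30
  -- iteration 8/12 --
  FD 2: (-10.464,3.732) -> (-8.732,4.732) [heading=30, draw]
  RT 30: heading 30 -> 0
  -- iteration 9/12 --
  FD 2: (-8.732,4.732) -> (-6.732,4.732) [heading=0, draw]
  RT 30: heading 0 -> 330
  -- iteration 10/12 --
  FD 2: (-6.732,4.732) -> (-5,3.732) [heading=330, draw]
  RT 30: heading 330 -> 300
  -- iteration 11/12 --
  FD 2: (-5,3.732) -> (-4,2) [heading=300, draw]
  RT 30: heading 300 -> 270
  -- iteration 12/12 --
  FD 2: (-4,2) -> (-4,0) [heading=270, draw]
  RT 30: heading 270 -> 240
]
Final: pos=(-4,0), heading=240, 12 segment(s) drawn

Start position: (-4, 0)
Final position: (-4, 0)
Distance = 0; < 1e-6 -> CLOSED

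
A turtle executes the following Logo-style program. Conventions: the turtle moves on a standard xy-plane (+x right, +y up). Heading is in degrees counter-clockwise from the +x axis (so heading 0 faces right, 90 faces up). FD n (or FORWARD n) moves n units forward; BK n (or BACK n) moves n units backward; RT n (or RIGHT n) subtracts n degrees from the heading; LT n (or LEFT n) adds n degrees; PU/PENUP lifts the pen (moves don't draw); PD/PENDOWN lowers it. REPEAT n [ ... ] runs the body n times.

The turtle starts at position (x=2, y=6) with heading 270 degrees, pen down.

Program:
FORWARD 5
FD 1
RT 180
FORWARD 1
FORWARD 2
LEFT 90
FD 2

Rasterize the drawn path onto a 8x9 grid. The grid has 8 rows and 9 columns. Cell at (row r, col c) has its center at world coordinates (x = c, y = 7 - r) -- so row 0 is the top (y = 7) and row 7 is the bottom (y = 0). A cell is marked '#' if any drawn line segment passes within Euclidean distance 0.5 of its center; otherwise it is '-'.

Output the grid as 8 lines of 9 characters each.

Answer: ---------
--#------
--#------
--#------
###------
--#------
--#------
--#------

Derivation:
Segment 0: (2,6) -> (2,1)
Segment 1: (2,1) -> (2,0)
Segment 2: (2,0) -> (2,1)
Segment 3: (2,1) -> (2,3)
Segment 4: (2,3) -> (-0,3)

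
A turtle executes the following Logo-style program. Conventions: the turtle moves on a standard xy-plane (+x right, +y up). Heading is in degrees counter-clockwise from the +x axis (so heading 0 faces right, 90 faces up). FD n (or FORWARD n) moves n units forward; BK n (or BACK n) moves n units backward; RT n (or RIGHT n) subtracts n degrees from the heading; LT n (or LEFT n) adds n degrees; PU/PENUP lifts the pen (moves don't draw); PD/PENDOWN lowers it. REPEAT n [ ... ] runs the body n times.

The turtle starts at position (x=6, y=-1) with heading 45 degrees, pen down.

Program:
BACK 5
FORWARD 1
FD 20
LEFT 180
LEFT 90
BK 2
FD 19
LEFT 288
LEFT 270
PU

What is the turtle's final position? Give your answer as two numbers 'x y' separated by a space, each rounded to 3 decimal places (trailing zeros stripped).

Answer: 29.335 -1.707

Derivation:
Executing turtle program step by step:
Start: pos=(6,-1), heading=45, pen down
BK 5: (6,-1) -> (2.464,-4.536) [heading=45, draw]
FD 1: (2.464,-4.536) -> (3.172,-3.828) [heading=45, draw]
FD 20: (3.172,-3.828) -> (17.314,10.314) [heading=45, draw]
LT 180: heading 45 -> 225
LT 90: heading 225 -> 315
BK 2: (17.314,10.314) -> (15.899,11.728) [heading=315, draw]
FD 19: (15.899,11.728) -> (29.335,-1.707) [heading=315, draw]
LT 288: heading 315 -> 243
LT 270: heading 243 -> 153
PU: pen up
Final: pos=(29.335,-1.707), heading=153, 5 segment(s) drawn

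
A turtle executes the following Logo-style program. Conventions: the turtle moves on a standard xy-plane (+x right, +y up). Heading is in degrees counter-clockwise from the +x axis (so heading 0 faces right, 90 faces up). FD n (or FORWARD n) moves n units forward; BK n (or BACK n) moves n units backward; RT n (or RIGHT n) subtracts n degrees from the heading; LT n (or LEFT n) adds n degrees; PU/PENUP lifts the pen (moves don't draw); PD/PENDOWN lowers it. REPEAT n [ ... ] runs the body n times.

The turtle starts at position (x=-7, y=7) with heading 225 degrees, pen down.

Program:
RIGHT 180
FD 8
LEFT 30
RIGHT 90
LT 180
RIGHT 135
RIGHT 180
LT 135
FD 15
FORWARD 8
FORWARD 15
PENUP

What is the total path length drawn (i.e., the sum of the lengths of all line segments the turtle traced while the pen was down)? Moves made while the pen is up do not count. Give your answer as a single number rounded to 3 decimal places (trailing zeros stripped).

Answer: 46

Derivation:
Executing turtle program step by step:
Start: pos=(-7,7), heading=225, pen down
RT 180: heading 225 -> 45
FD 8: (-7,7) -> (-1.343,12.657) [heading=45, draw]
LT 30: heading 45 -> 75
RT 90: heading 75 -> 345
LT 180: heading 345 -> 165
RT 135: heading 165 -> 30
RT 180: heading 30 -> 210
LT 135: heading 210 -> 345
FD 15: (-1.343,12.657) -> (13.146,8.775) [heading=345, draw]
FD 8: (13.146,8.775) -> (20.873,6.704) [heading=345, draw]
FD 15: (20.873,6.704) -> (35.362,2.822) [heading=345, draw]
PU: pen up
Final: pos=(35.362,2.822), heading=345, 4 segment(s) drawn

Segment lengths:
  seg 1: (-7,7) -> (-1.343,12.657), length = 8
  seg 2: (-1.343,12.657) -> (13.146,8.775), length = 15
  seg 3: (13.146,8.775) -> (20.873,6.704), length = 8
  seg 4: (20.873,6.704) -> (35.362,2.822), length = 15
Total = 46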